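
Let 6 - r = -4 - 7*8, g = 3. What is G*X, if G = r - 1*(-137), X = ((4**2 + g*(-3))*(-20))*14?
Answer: -397880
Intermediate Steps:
r = 66 (r = 6 - (-4 - 7*8) = 6 - (-4 - 56) = 6 - 1*(-60) = 6 + 60 = 66)
X = -1960 (X = ((4**2 + 3*(-3))*(-20))*14 = ((16 - 9)*(-20))*14 = (7*(-20))*14 = -140*14 = -1960)
G = 203 (G = 66 - 1*(-137) = 66 + 137 = 203)
G*X = 203*(-1960) = -397880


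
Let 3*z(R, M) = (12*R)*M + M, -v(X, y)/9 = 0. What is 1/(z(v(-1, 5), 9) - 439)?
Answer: -1/436 ≈ -0.0022936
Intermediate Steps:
v(X, y) = 0 (v(X, y) = -9*0 = 0)
z(R, M) = M/3 + 4*M*R (z(R, M) = ((12*R)*M + M)/3 = (12*M*R + M)/3 = (M + 12*M*R)/3 = M/3 + 4*M*R)
1/(z(v(-1, 5), 9) - 439) = 1/((⅓)*9*(1 + 12*0) - 439) = 1/((⅓)*9*(1 + 0) - 439) = 1/((⅓)*9*1 - 439) = 1/(3 - 439) = 1/(-436) = -1/436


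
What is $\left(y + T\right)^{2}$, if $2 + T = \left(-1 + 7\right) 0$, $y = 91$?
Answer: $7921$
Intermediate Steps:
$T = -2$ ($T = -2 + \left(-1 + 7\right) 0 = -2 + 6 \cdot 0 = -2 + 0 = -2$)
$\left(y + T\right)^{2} = \left(91 - 2\right)^{2} = 89^{2} = 7921$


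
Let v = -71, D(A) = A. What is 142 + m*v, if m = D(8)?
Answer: -426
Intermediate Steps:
m = 8
142 + m*v = 142 + 8*(-71) = 142 - 568 = -426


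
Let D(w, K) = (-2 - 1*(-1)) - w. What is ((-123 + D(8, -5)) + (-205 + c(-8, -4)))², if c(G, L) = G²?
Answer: 74529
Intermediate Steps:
D(w, K) = -1 - w (D(w, K) = (-2 + 1) - w = -1 - w)
((-123 + D(8, -5)) + (-205 + c(-8, -4)))² = ((-123 + (-1 - 1*8)) + (-205 + (-8)²))² = ((-123 + (-1 - 8)) + (-205 + 64))² = ((-123 - 9) - 141)² = (-132 - 141)² = (-273)² = 74529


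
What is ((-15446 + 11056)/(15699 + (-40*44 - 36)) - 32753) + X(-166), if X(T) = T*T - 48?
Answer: -72925625/13903 ≈ -5245.3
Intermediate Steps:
X(T) = -48 + T² (X(T) = T² - 48 = -48 + T²)
((-15446 + 11056)/(15699 + (-40*44 - 36)) - 32753) + X(-166) = ((-15446 + 11056)/(15699 + (-40*44 - 36)) - 32753) + (-48 + (-166)²) = (-4390/(15699 + (-1760 - 36)) - 32753) + (-48 + 27556) = (-4390/(15699 - 1796) - 32753) + 27508 = (-4390/13903 - 32753) + 27508 = -455369349/13903 + 27508 = -72925625/13903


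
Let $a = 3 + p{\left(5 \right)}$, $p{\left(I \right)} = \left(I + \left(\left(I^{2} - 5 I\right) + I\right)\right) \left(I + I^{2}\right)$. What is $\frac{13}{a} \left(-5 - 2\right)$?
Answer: $- \frac{91}{303} \approx -0.30033$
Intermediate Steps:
$p{\left(I \right)} = \left(I + I^{2}\right) \left(I^{2} - 3 I\right)$ ($p{\left(I \right)} = \left(I + \left(I^{2} - 4 I\right)\right) \left(I + I^{2}\right) = \left(I^{2} - 3 I\right) \left(I + I^{2}\right) = \left(I + I^{2}\right) \left(I^{2} - 3 I\right)$)
$a = 303$ ($a = 3 + 5^{2} \left(-3 + 5^{2} - 10\right) = 3 + 25 \left(-3 + 25 - 10\right) = 3 + 25 \cdot 12 = 3 + 300 = 303$)
$\frac{13}{a} \left(-5 - 2\right) = \frac{13}{303} \left(-5 - 2\right) = 13 \cdot \frac{1}{303} \left(-7\right) = \frac{13}{303} \left(-7\right) = - \frac{91}{303}$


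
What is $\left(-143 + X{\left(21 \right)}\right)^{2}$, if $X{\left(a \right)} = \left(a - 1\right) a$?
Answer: $76729$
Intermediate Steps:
$X{\left(a \right)} = a \left(-1 + a\right)$ ($X{\left(a \right)} = \left(-1 + a\right) a = a \left(-1 + a\right)$)
$\left(-143 + X{\left(21 \right)}\right)^{2} = \left(-143 + 21 \left(-1 + 21\right)\right)^{2} = \left(-143 + 21 \cdot 20\right)^{2} = \left(-143 + 420\right)^{2} = 277^{2} = 76729$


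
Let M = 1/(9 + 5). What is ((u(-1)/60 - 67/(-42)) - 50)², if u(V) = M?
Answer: 183683809/78400 ≈ 2342.9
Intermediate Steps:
M = 1/14 ≈ 0.071429
u(V) = 1/14
((u(-1)/60 - 67/(-42)) - 50)² = (((1/14)/60 - 67/(-42)) - 50)² = (((1/14)*(1/60) - 67*(-1/42)) - 50)² = ((1/840 + 67/42) - 50)² = (447/280 - 50)² = (-13553/280)² = 183683809/78400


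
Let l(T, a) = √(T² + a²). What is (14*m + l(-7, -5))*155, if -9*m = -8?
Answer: 17360/9 + 155*√74 ≈ 3262.3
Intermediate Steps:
m = 8/9 (m = -⅑*(-8) = 8/9 ≈ 0.88889)
(14*m + l(-7, -5))*155 = (14*(8/9) + √((-7)² + (-5)²))*155 = (112/9 + √(49 + 25))*155 = (112/9 + √74)*155 = 17360/9 + 155*√74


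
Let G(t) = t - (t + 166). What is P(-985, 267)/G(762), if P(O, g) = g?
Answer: -267/166 ≈ -1.6084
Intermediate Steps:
G(t) = -166 (G(t) = t - (166 + t) = t + (-166 - t) = -166)
P(-985, 267)/G(762) = 267/(-166) = 267*(-1/166) = -267/166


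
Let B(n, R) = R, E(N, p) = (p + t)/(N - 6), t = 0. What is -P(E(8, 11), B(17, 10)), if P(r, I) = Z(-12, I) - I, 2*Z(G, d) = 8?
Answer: 6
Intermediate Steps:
Z(G, d) = 4 (Z(G, d) = (1/2)*8 = 4)
E(N, p) = p/(-6 + N) (E(N, p) = (p + 0)/(N - 6) = p/(-6 + N))
P(r, I) = 4 - I
-P(E(8, 11), B(17, 10)) = -(4 - 1*10) = -(4 - 10) = -1*(-6) = 6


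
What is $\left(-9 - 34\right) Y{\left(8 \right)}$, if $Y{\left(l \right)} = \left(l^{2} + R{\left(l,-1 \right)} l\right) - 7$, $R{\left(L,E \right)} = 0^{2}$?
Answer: $-2451$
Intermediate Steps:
$R{\left(L,E \right)} = 0$
$Y{\left(l \right)} = -7 + l^{2}$ ($Y{\left(l \right)} = \left(l^{2} + 0 l\right) - 7 = \left(l^{2} + 0\right) - 7 = l^{2} - 7 = -7 + l^{2}$)
$\left(-9 - 34\right) Y{\left(8 \right)} = \left(-9 - 34\right) \left(-7 + 8^{2}\right) = - 43 \left(-7 + 64\right) = \left(-43\right) 57 = -2451$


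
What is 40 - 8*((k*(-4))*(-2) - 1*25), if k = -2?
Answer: 368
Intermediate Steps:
40 - 8*((k*(-4))*(-2) - 1*25) = 40 - 8*(-2*(-4)*(-2) - 1*25) = 40 - 8*(8*(-2) - 25) = 40 - 8*(-16 - 25) = 40 - 8*(-41) = 40 + 328 = 368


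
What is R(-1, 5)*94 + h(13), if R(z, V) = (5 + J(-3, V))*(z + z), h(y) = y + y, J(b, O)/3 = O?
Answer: -3734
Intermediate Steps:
J(b, O) = 3*O
h(y) = 2*y
R(z, V) = 2*z*(5 + 3*V) (R(z, V) = (5 + 3*V)*(z + z) = (5 + 3*V)*(2*z) = 2*z*(5 + 3*V))
R(-1, 5)*94 + h(13) = (2*(-1)*(5 + 3*5))*94 + 2*13 = (2*(-1)*(5 + 15))*94 + 26 = (2*(-1)*20)*94 + 26 = -40*94 + 26 = -3760 + 26 = -3734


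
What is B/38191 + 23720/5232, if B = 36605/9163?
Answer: 1037608294015/228863462982 ≈ 4.5337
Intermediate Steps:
B = 36605/9163 (B = 36605*(1/9163) = 36605/9163 ≈ 3.9949)
B/38191 + 23720/5232 = (36605/9163)/38191 + 23720/5232 = (36605/9163)*(1/38191) + 23720*(1/5232) = 36605/349944133 + 2965/654 = 1037608294015/228863462982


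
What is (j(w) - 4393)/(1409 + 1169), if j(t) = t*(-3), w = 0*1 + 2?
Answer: -4399/2578 ≈ -1.7064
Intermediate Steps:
w = 2 (w = 0 + 2 = 2)
j(t) = -3*t
(j(w) - 4393)/(1409 + 1169) = (-3*2 - 4393)/(1409 + 1169) = (-6 - 4393)/2578 = -4399*1/2578 = -4399/2578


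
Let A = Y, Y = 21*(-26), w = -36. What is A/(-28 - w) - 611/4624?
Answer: -316199/4624 ≈ -68.382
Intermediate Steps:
Y = -546
A = -546
A/(-28 - w) - 611/4624 = -546/(-28 - 1*(-36)) - 611/4624 = -546/(-28 + 36) - 611*1/4624 = -546/8 - 611/4624 = -546*⅛ - 611/4624 = -273/4 - 611/4624 = -316199/4624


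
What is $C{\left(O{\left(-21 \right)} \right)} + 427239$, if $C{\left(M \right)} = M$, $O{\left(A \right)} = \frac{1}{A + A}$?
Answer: $\frac{17944037}{42} \approx 4.2724 \cdot 10^{5}$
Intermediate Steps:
$O{\left(A \right)} = \frac{1}{2 A}$
$C{\left(O{\left(-21 \right)} \right)} + 427239 = \frac{1}{2 \left(-21\right)} + 427239 = \frac{1}{2} \left(- \frac{1}{21}\right) + 427239 = - \frac{1}{42} + 427239 = \frac{17944037}{42}$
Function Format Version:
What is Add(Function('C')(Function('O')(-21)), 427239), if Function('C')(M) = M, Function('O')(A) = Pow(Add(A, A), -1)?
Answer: Rational(17944037, 42) ≈ 4.2724e+5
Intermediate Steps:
Function('O')(A) = Mul(Rational(1, 2), Pow(A, -1)) (Function('O')(A) = Pow(Mul(2, A), -1) = Mul(Rational(1, 2), Pow(A, -1)))
Add(Function('C')(Function('O')(-21)), 427239) = Add(Mul(Rational(1, 2), Pow(-21, -1)), 427239) = Add(Mul(Rational(1, 2), Rational(-1, 21)), 427239) = Add(Rational(-1, 42), 427239) = Rational(17944037, 42)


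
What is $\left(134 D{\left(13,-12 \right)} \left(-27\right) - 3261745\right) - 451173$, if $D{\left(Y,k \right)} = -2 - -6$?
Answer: $-3727390$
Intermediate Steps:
$D{\left(Y,k \right)} = 4$ ($D{\left(Y,k \right)} = -2 + 6 = 4$)
$\left(134 D{\left(13,-12 \right)} \left(-27\right) - 3261745\right) - 451173 = \left(134 \cdot 4 \left(-27\right) - 3261745\right) - 451173 = \left(536 \left(-27\right) - 3261745\right) - 451173 = \left(-14472 - 3261745\right) - 451173 = -3276217 - 451173 = -3727390$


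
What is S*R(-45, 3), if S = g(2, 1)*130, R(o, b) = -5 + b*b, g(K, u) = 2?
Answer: 1040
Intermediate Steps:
R(o, b) = -5 + b²
S = 260 (S = 2*130 = 260)
S*R(-45, 3) = 260*(-5 + 3²) = 260*(-5 + 9) = 260*4 = 1040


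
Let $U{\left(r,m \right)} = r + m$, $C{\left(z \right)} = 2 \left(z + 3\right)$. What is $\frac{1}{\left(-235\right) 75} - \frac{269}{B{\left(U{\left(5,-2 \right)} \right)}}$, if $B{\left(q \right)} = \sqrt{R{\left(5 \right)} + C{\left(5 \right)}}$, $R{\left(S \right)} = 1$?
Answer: $- \frac{1}{17625} - \frac{269 \sqrt{17}}{17} \approx -65.242$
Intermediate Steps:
$C{\left(z \right)} = 6 + 2 z$ ($C{\left(z \right)} = 2 \left(3 + z\right) = 6 + 2 z$)
$U{\left(r,m \right)} = m + r$
$B{\left(q \right)} = \sqrt{17}$ ($B{\left(q \right)} = \sqrt{1 + \left(6 + 2 \cdot 5\right)} = \sqrt{1 + \left(6 + 10\right)} = \sqrt{1 + 16} = \sqrt{17}$)
$\frac{1}{\left(-235\right) 75} - \frac{269}{B{\left(U{\left(5,-2 \right)} \right)}} = \frac{1}{\left(-235\right) 75} - \frac{269}{\sqrt{17}} = \left(- \frac{1}{235}\right) \frac{1}{75} - 269 \frac{\sqrt{17}}{17} = - \frac{1}{17625} - \frac{269 \sqrt{17}}{17}$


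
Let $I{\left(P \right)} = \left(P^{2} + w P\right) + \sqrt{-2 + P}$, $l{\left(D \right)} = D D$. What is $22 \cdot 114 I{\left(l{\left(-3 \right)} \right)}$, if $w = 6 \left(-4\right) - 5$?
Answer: $-451440 + 2508 \sqrt{7} \approx -4.448 \cdot 10^{5}$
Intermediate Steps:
$l{\left(D \right)} = D^{2}$
$w = -29$ ($w = -24 - 5 = -29$)
$I{\left(P \right)} = P^{2} + \sqrt{-2 + P} - 29 P$ ($I{\left(P \right)} = \left(P^{2} - 29 P\right) + \sqrt{-2 + P} = P^{2} + \sqrt{-2 + P} - 29 P$)
$22 \cdot 114 I{\left(l{\left(-3 \right)} \right)} = 22 \cdot 114 \left(\left(\left(-3\right)^{2}\right)^{2} + \sqrt{-2 + \left(-3\right)^{2}} - 29 \left(-3\right)^{2}\right) = 2508 \left(9^{2} + \sqrt{-2 + 9} - 261\right) = 2508 \left(81 + \sqrt{7} - 261\right) = 2508 \left(-180 + \sqrt{7}\right) = -451440 + 2508 \sqrt{7}$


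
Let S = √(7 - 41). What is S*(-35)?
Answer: -35*I*√34 ≈ -204.08*I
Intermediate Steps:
S = I*√34 (S = √(-34) = I*√34 ≈ 5.8309*I)
S*(-35) = (I*√34)*(-35) = -35*I*√34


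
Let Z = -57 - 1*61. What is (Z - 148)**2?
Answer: 70756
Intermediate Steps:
Z = -118 (Z = -57 - 61 = -118)
(Z - 148)**2 = (-118 - 148)**2 = (-266)**2 = 70756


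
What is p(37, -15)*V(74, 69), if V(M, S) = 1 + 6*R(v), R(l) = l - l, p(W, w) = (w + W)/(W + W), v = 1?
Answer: 11/37 ≈ 0.29730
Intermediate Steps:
p(W, w) = (W + w)/(2*W) (p(W, w) = (W + w)/((2*W)) = (W + w)*(1/(2*W)) = (W + w)/(2*W))
R(l) = 0
V(M, S) = 1 (V(M, S) = 1 + 6*0 = 1 + 0 = 1)
p(37, -15)*V(74, 69) = ((½)*(37 - 15)/37)*1 = ((½)*(1/37)*22)*1 = (11/37)*1 = 11/37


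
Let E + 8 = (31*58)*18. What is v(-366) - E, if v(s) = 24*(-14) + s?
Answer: -33058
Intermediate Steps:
E = 32356 (E = -8 + (31*58)*18 = -8 + 1798*18 = -8 + 32364 = 32356)
v(s) = -336 + s
v(-366) - E = (-336 - 366) - 1*32356 = -702 - 32356 = -33058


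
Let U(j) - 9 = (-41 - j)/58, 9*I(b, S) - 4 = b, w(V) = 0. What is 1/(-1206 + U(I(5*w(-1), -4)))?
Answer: -522/625207 ≈ -0.00083492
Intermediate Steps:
I(b, S) = 4/9 + b/9
U(j) = 481/58 - j/58 (U(j) = 9 + (-41 - j)/58 = 9 + (-41 - j)*(1/58) = 9 + (-41/58 - j/58) = 481/58 - j/58)
1/(-1206 + U(I(5*w(-1), -4))) = 1/(-1206 + (481/58 - (4/9 + (5*0)/9)/58)) = 1/(-1206 + (481/58 - (4/9 + (⅑)*0)/58)) = 1/(-1206 + (481/58 - (4/9 + 0)/58)) = 1/(-1206 + (481/58 - 1/58*4/9)) = 1/(-1206 + (481/58 - 2/261)) = 1/(-1206 + 4325/522) = 1/(-625207/522) = -522/625207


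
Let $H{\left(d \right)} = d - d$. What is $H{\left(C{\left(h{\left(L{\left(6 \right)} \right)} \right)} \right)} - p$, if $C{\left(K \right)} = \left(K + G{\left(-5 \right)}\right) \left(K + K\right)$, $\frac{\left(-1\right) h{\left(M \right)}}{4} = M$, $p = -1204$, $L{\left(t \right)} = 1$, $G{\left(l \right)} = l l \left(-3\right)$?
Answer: $1204$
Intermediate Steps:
$G{\left(l \right)} = - 3 l^{2}$ ($G{\left(l \right)} = l^{2} \left(-3\right) = - 3 l^{2}$)
$h{\left(M \right)} = - 4 M$
$C{\left(K \right)} = 2 K \left(-75 + K\right)$ ($C{\left(K \right)} = \left(K - 3 \left(-5\right)^{2}\right) \left(K + K\right) = \left(K - 75\right) 2 K = \left(-75 + K\right) 2 K = 2 K \left(-75 + K\right)$)
$H{\left(d \right)} = 0$
$H{\left(C{\left(h{\left(L{\left(6 \right)} \right)} \right)} \right)} - p = 0 - -1204 = 0 + 1204 = 1204$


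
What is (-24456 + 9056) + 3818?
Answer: -11582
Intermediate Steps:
(-24456 + 9056) + 3818 = -15400 + 3818 = -11582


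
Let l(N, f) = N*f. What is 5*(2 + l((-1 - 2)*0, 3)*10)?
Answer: 10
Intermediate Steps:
5*(2 + l((-1 - 2)*0, 3)*10) = 5*(2 + (((-1 - 2)*0)*3)*10) = 5*(2 + (-3*0*3)*10) = 5*(2 + (0*3)*10) = 5*(2 + 0*10) = 5*(2 + 0) = 5*2 = 10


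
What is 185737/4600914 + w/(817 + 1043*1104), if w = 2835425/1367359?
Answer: 292658913321024937/7249166671614162414 ≈ 0.040371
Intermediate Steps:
w = 2835425/1367359 (w = 2835425*(1/1367359) = 2835425/1367359 ≈ 2.0737)
185737/4600914 + w/(817 + 1043*1104) = 185737/4600914 + 2835425/(1367359*(817 + 1043*1104)) = 185737*(1/4600914) + 2835425/(1367359*(817 + 1151472)) = 185737/4600914 + (2835425/1367359)/1152289 = 185737/4600914 + (2835425/1367359)*(1/1152289) = 185737/4600914 + 2835425/1575592734751 = 292658913321024937/7249166671614162414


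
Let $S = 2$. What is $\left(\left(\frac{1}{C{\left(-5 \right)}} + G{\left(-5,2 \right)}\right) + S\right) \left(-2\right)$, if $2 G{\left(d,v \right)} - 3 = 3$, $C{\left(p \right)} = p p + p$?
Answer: $- \frac{101}{10} \approx -10.1$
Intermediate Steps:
$C{\left(p \right)} = p + p^{2}$ ($C{\left(p \right)} = p^{2} + p = p + p^{2}$)
$G{\left(d,v \right)} = 3$ ($G{\left(d,v \right)} = \frac{3}{2} + \frac{1}{2} \cdot 3 = \frac{3}{2} + \frac{3}{2} = 3$)
$\left(\left(\frac{1}{C{\left(-5 \right)}} + G{\left(-5,2 \right)}\right) + S\right) \left(-2\right) = \left(\left(\frac{1}{\left(-5\right) \left(1 - 5\right)} + 3\right) + 2\right) \left(-2\right) = \left(\left(\frac{1}{\left(-5\right) \left(-4\right)} + 3\right) + 2\right) \left(-2\right) = \left(\left(\frac{1}{20} + 3\right) + 2\right) \left(-2\right) = \left(\frac{61}{20} + 2\right) \left(-2\right) = \frac{101}{20} \left(-2\right) = - \frac{101}{10}$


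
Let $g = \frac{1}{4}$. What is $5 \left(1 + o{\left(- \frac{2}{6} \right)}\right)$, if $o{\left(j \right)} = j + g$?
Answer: $\frac{55}{12} \approx 4.5833$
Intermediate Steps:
$g = \frac{1}{4} \approx 0.25$
$o{\left(j \right)} = \frac{1}{4} + j$ ($o{\left(j \right)} = j + \frac{1}{4} = \frac{1}{4} + j$)
$5 \left(1 + o{\left(- \frac{2}{6} \right)}\right) = 5 \left(1 + \left(\frac{1}{4} - \frac{2}{6}\right)\right) = 5 \left(1 + \left(\frac{1}{4} - \frac{1}{3}\right)\right) = 5 \left(1 - \frac{1}{12}\right) = 5 \cdot \frac{11}{12} = \frac{55}{12}$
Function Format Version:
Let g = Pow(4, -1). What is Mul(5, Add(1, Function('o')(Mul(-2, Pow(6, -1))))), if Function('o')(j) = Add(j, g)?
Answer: Rational(55, 12) ≈ 4.5833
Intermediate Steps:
g = Rational(1, 4) ≈ 0.25000
Function('o')(j) = Add(Rational(1, 4), j) (Function('o')(j) = Add(j, Rational(1, 4)) = Add(Rational(1, 4), j))
Mul(5, Add(1, Function('o')(Mul(-2, Pow(6, -1))))) = Mul(5, Add(1, Add(Rational(1, 4), Mul(-2, Pow(6, -1))))) = Mul(5, Add(1, Add(Rational(1, 4), Mul(-2, Rational(1, 6))))) = Mul(5, Add(1, Add(Rational(1, 4), Rational(-1, 3)))) = Mul(5, Add(1, Rational(-1, 12))) = Mul(5, Rational(11, 12)) = Rational(55, 12)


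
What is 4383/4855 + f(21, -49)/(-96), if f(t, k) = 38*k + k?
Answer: 3232891/155360 ≈ 20.809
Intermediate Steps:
f(t, k) = 39*k
4383/4855 + f(21, -49)/(-96) = 4383/4855 + (39*(-49))/(-96) = 4383*(1/4855) - 1911*(-1/96) = 4383/4855 + 637/32 = 3232891/155360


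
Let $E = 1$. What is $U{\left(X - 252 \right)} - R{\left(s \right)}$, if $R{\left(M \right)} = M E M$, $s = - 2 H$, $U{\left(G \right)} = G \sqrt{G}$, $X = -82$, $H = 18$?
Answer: $-1296 - 334 i \sqrt{334} \approx -1296.0 - 6104.1 i$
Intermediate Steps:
$U{\left(G \right)} = G^{\frac{3}{2}}$
$s = -36$ ($s = \left(-2\right) 18 = -36$)
$R{\left(M \right)} = M^{2}$ ($R{\left(M \right)} = M 1 M = M M = M^{2}$)
$U{\left(X - 252 \right)} - R{\left(s \right)} = \left(-82 - 252\right)^{\frac{3}{2}} - \left(-36\right)^{2} = \left(-334\right)^{\frac{3}{2}} - 1296 = - 334 i \sqrt{334} - 1296 = -1296 - 334 i \sqrt{334}$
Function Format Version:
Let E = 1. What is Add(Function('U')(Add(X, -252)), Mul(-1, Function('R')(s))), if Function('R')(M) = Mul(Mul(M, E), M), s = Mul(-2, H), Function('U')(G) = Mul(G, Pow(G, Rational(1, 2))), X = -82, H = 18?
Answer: Add(-1296, Mul(-334, I, Pow(334, Rational(1, 2)))) ≈ Add(-1296.0, Mul(-6104.1, I))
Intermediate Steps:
Function('U')(G) = Pow(G, Rational(3, 2))
s = -36 (s = Mul(-2, 18) = -36)
Function('R')(M) = Pow(M, 2) (Function('R')(M) = Mul(Mul(M, 1), M) = Mul(M, M) = Pow(M, 2))
Add(Function('U')(Add(X, -252)), Mul(-1, Function('R')(s))) = Add(Pow(Add(-82, -252), Rational(3, 2)), Mul(-1, Pow(-36, 2))) = Add(Pow(-334, Rational(3, 2)), Mul(-1, 1296)) = Add(Mul(-334, I, Pow(334, Rational(1, 2))), -1296) = Add(-1296, Mul(-334, I, Pow(334, Rational(1, 2))))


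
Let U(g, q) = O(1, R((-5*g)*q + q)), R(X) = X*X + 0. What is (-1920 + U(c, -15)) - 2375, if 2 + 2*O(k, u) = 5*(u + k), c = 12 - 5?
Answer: 1291913/2 ≈ 6.4596e+5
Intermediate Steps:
R(X) = X**2 (R(X) = X**2 + 0 = X**2)
c = 7
O(k, u) = -1 + 5*k/2 + 5*u/2 (O(k, u) = -1 + (5*(u + k))/2 = -1 + (5*(k + u))/2 = -1 + (5*k + 5*u)/2 = -1 + (5*k/2 + 5*u/2) = -1 + 5*k/2 + 5*u/2)
U(g, q) = 3/2 + 5*(q - 5*g*q)**2/2 (U(g, q) = -1 + (5/2)*1 + 5*((-5*g)*q + q)**2/2 = -1 + 5/2 + 5*(-5*g*q + q)**2/2 = -1 + 5/2 + 5*(q - 5*g*q)**2/2 = 3/2 + 5*(q - 5*g*q)**2/2)
(-1920 + U(c, -15)) - 2375 = (-1920 + (3/2 + (5/2)*(-15)**2*(-1 + 5*7)**2)) - 2375 = (-1920 + (3/2 + (5/2)*225*(-1 + 35)**2)) - 2375 = (-1920 + (3/2 + (5/2)*225*34**2)) - 2375 = (-1920 + (3/2 + (5/2)*225*1156)) - 2375 = (-1920 + (3/2 + 650250)) - 2375 = (-1920 + 1300503/2) - 2375 = 1296663/2 - 2375 = 1291913/2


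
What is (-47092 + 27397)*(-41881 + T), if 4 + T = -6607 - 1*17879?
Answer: 1307176845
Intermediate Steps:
T = -24490 (T = -4 + (-6607 - 1*17879) = -4 + (-6607 - 17879) = -4 - 24486 = -24490)
(-47092 + 27397)*(-41881 + T) = (-47092 + 27397)*(-41881 - 24490) = -19695*(-66371) = 1307176845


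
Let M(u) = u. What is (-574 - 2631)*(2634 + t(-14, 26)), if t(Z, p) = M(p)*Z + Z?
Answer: -7230480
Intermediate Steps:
t(Z, p) = Z + Z*p (t(Z, p) = p*Z + Z = Z*p + Z = Z + Z*p)
(-574 - 2631)*(2634 + t(-14, 26)) = (-574 - 2631)*(2634 - 14*(1 + 26)) = -3205*(2634 - 14*27) = -3205*(2634 - 378) = -3205*2256 = -7230480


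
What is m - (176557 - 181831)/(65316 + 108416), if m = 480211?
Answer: 41714011363/86866 ≈ 4.8021e+5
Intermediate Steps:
m - (176557 - 181831)/(65316 + 108416) = 480211 - (176557 - 181831)/(65316 + 108416) = 480211 - (-5274)/173732 = 480211 - 1*(-2637/86866) = 480211 + 2637/86866 = 41714011363/86866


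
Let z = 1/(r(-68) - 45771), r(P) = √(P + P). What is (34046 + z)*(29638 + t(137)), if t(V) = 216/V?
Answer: 289627294818354903562/287012887049 - 8121244*I*√34/287012887049 ≈ 1.0091e+9 - 0.00016499*I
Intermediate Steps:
r(P) = √2*√P (r(P) = √(2*P) = √2*√P)
z = 1/(-45771 + 2*I*√34) (z = 1/(√2*√(-68) - 45771) = 1/(√2*(2*I*√17) - 45771) = 1/(2*I*√34 - 45771) = 1/(-45771 + 2*I*√34) ≈ -2.1848e-5 - 5.57e-9*I)
(34046 + z)*(29638 + t(137)) = (34046 + (-45771/2094984577 - 2*I*√34/2094984577))*(29638 + 216/137) = (71325844862771/2094984577 - 2*I*√34/2094984577)*(29638 + 216*(1/137)) = (71325844862771/2094984577 - 2*I*√34/2094984577)*(29638 + 216/137) = (71325844862771/2094984577 - 2*I*√34/2094984577)*(4060622/137) = 289627294818354903562/287012887049 - 8121244*I*√34/287012887049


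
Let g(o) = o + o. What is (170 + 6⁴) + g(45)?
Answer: 1556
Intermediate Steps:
g(o) = 2*o
(170 + 6⁴) + g(45) = (170 + 6⁴) + 2*45 = (170 + 1296) + 90 = 1466 + 90 = 1556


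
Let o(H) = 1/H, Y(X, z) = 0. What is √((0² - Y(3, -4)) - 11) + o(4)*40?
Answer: 10 + I*√11 ≈ 10.0 + 3.3166*I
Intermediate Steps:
√((0² - Y(3, -4)) - 11) + o(4)*40 = √((0² - 1*0) - 11) + 40/4 = √((0 + 0) - 11) + (¼)*40 = √(0 - 11) + 10 = √(-11) + 10 = I*√11 + 10 = 10 + I*√11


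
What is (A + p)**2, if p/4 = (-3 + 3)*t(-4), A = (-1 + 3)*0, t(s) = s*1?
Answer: 0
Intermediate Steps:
t(s) = s
A = 0 (A = 2*0 = 0)
p = 0 (p = 4*((-3 + 3)*(-4)) = 4*(0*(-4)) = 4*0 = 0)
(A + p)**2 = (0 + 0)**2 = 0**2 = 0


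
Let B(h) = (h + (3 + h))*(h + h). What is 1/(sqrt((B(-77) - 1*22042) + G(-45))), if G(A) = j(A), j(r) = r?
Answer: sqrt(1167)/1167 ≈ 0.029273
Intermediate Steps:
G(A) = A
B(h) = 2*h*(3 + 2*h) (B(h) = (3 + 2*h)*(2*h) = 2*h*(3 + 2*h))
1/(sqrt((B(-77) - 1*22042) + G(-45))) = 1/(sqrt((2*(-77)*(3 + 2*(-77)) - 1*22042) - 45)) = 1/(sqrt((2*(-77)*(3 - 154) - 22042) - 45)) = 1/(sqrt((2*(-77)*(-151) - 22042) - 45)) = 1/(sqrt((23254 - 22042) - 45)) = 1/(sqrt(1212 - 45)) = 1/(sqrt(1167)) = sqrt(1167)/1167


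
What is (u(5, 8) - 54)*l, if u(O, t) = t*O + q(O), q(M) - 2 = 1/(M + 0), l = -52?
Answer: 3068/5 ≈ 613.60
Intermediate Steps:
q(M) = 2 + 1/M (q(M) = 2 + 1/(M + 0) = 2 + 1/M)
u(O, t) = 2 + 1/O + O*t (u(O, t) = t*O + (2 + 1/O) = O*t + (2 + 1/O) = 2 + 1/O + O*t)
(u(5, 8) - 54)*l = ((2 + 1/5 + 5*8) - 54)*(-52) = ((2 + ⅕ + 40) - 54)*(-52) = (211/5 - 54)*(-52) = -59/5*(-52) = 3068/5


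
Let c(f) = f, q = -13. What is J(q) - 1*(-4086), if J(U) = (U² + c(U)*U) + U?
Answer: 4411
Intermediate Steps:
J(U) = U + 2*U² (J(U) = (U² + U*U) + U = (U² + U²) + U = 2*U² + U = U + 2*U²)
J(q) - 1*(-4086) = -13*(1 + 2*(-13)) - 1*(-4086) = -13*(1 - 26) + 4086 = -13*(-25) + 4086 = 325 + 4086 = 4411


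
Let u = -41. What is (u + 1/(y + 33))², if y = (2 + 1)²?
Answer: 2961841/1764 ≈ 1679.0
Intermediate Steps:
y = 9 (y = 3² = 9)
(u + 1/(y + 33))² = (-41 + 1/(9 + 33))² = (-41 + 1/42)² = (-1721/42)² = 2961841/1764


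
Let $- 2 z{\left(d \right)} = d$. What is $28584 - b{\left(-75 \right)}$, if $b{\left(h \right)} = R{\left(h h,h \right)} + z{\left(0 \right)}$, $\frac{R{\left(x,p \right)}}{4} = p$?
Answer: $28884$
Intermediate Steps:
$R{\left(x,p \right)} = 4 p$
$z{\left(d \right)} = - \frac{d}{2}$
$b{\left(h \right)} = 4 h$ ($b{\left(h \right)} = 4 h - 0 = 4 h + 0 = 4 h$)
$28584 - b{\left(-75 \right)} = 28584 - 4 \left(-75\right) = 28584 - -300 = 28584 + 300 = 28884$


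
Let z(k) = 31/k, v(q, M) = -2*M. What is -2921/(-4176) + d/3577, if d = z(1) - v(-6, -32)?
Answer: 10310609/14937552 ≈ 0.69025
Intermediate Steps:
d = -33 (d = 31/1 - (-2)*(-32) = 31*1 - 1*64 = 31 - 64 = -33)
-2921/(-4176) + d/3577 = -2921/(-4176) - 33/3577 = -2921*(-1/4176) - 33*1/3577 = 2921/4176 - 33/3577 = 10310609/14937552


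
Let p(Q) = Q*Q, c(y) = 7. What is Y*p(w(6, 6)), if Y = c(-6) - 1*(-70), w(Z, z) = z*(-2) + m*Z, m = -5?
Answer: 135828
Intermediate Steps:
w(Z, z) = -5*Z - 2*z (w(Z, z) = z*(-2) - 5*Z = -2*z - 5*Z = -5*Z - 2*z)
Y = 77 (Y = 7 - 1*(-70) = 7 + 70 = 77)
p(Q) = Q**2
Y*p(w(6, 6)) = 77*(-5*6 - 2*6)**2 = 77*(-30 - 12)**2 = 77*(-42)**2 = 77*1764 = 135828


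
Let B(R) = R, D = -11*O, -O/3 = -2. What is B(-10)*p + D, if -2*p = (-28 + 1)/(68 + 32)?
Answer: -1347/20 ≈ -67.350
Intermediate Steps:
O = 6 (O = -3*(-2) = 6)
D = -66 (D = -11*6 = -66)
p = 27/200 (p = -(-28 + 1)/(2*(68 + 32)) = -(-27)/(2*100) = -½*(-27/100) = 27/200 ≈ 0.13500)
B(-10)*p + D = -10*27/200 - 66 = -27/20 - 66 = -1347/20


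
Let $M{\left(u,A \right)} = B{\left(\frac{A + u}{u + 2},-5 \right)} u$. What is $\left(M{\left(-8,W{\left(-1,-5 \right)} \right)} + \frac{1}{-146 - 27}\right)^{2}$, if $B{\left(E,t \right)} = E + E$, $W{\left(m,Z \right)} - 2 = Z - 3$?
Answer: $\frac{375545641}{269361} \approx 1394.2$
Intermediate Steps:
$W{\left(m,Z \right)} = -1 + Z$ ($W{\left(m,Z \right)} = 2 + \left(Z - 3\right) = 2 + \left(-3 + Z\right) = -1 + Z$)
$B{\left(E,t \right)} = 2 E$
$M{\left(u,A \right)} = \frac{2 u \left(A + u\right)}{2 + u}$ ($M{\left(u,A \right)} = 2 \frac{A + u}{u + 2} u = 2 \frac{A + u}{2 + u} u = \frac{2 \left(A + u\right)}{2 + u} u = \frac{2 u \left(A + u\right)}{2 + u}$)
$\left(M{\left(-8,W{\left(-1,-5 \right)} \right)} + \frac{1}{-146 - 27}\right)^{2} = \left(2 \left(-8\right) \frac{1}{2 - 8} \left(\left(-1 - 5\right) - 8\right) + \frac{1}{-146 - 27}\right)^{2} = \left(2 \left(-8\right) \frac{1}{-6} \left(-6 - 8\right) + \frac{1}{-173}\right)^{2} = \left(2 \left(-8\right) \left(- \frac{1}{6}\right) \left(-14\right) - \frac{1}{173}\right)^{2} = \left(- \frac{112}{3} - \frac{1}{173}\right)^{2} = \left(- \frac{19379}{519}\right)^{2} = \frac{375545641}{269361}$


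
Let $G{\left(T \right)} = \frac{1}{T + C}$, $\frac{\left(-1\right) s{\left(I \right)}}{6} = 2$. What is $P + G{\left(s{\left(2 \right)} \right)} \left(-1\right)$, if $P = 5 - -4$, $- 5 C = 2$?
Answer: $\frac{563}{62} \approx 9.0806$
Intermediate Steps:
$C = - \frac{2}{5}$ ($C = \left(- \frac{1}{5}\right) 2 = - \frac{2}{5} \approx -0.4$)
$s{\left(I \right)} = -12$ ($s{\left(I \right)} = \left(-6\right) 2 = -12$)
$G{\left(T \right)} = \frac{1}{- \frac{2}{5} + T}$ ($G{\left(T \right)} = \frac{1}{T - \frac{2}{5}} = \frac{1}{- \frac{2}{5} + T}$)
$P = 9$ ($P = 5 + 4 = 9$)
$P + G{\left(s{\left(2 \right)} \right)} \left(-1\right) = 9 + \frac{5}{-2 + 5 \left(-12\right)} \left(-1\right) = 9 + \frac{5}{-2 - 60} \left(-1\right) = 9 + \frac{5}{-62} \left(-1\right) = 9 + 5 \left(- \frac{1}{62}\right) \left(-1\right) = 9 - - \frac{5}{62} = 9 + \frac{5}{62} = \frac{563}{62}$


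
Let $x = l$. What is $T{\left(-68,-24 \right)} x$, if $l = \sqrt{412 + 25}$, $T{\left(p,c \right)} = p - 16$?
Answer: $- 84 \sqrt{437} \approx -1756.0$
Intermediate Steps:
$T{\left(p,c \right)} = -16 + p$ ($T{\left(p,c \right)} = p - 16 = -16 + p$)
$l = \sqrt{437} \approx 20.905$
$x = \sqrt{437} \approx 20.905$
$T{\left(-68,-24 \right)} x = \left(-16 - 68\right) \sqrt{437} = - 84 \sqrt{437}$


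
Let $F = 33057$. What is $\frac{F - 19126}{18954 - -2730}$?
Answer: $\frac{13931}{21684} \approx 0.64246$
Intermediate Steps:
$\frac{F - 19126}{18954 - -2730} = \frac{33057 - 19126}{18954 - -2730} = \frac{13931}{18954 + 2730} = \frac{13931}{21684}$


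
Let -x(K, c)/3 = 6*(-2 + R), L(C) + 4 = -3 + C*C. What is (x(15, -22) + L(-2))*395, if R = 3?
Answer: -8295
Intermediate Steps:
L(C) = -7 + C² (L(C) = -4 + (-3 + C*C) = -4 + (-3 + C²) = -7 + C²)
x(K, c) = -18 (x(K, c) = -18*(-2 + 3) = -18)
(x(15, -22) + L(-2))*395 = (-18 + (-7 + (-2)²))*395 = (-18 + (-7 + 4))*395 = (-18 - 3)*395 = -21*395 = -8295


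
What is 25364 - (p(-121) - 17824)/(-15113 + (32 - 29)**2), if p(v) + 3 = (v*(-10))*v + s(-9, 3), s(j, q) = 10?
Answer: 382933629/15104 ≈ 25353.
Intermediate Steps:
p(v) = 7 - 10*v**2 (p(v) = -3 + ((v*(-10))*v + 10) = -3 + ((-10*v)*v + 10) = -3 + (-10*v**2 + 10) = -3 + (10 - 10*v**2) = 7 - 10*v**2)
25364 - (p(-121) - 17824)/(-15113 + (32 - 29)**2) = 25364 - ((7 - 10*(-121)**2) - 17824)/(-15113 + (32 - 29)**2) = 25364 - ((7 - 10*14641) - 17824)/(-15113 + 3**2) = 25364 - ((7 - 146410) - 17824)/(-15113 + 9) = 25364 - (-146403 - 17824)/(-15104) = 25364 - (-164227)*(-1)/15104 = 25364 - 1*164227/15104 = 25364 - 164227/15104 = 382933629/15104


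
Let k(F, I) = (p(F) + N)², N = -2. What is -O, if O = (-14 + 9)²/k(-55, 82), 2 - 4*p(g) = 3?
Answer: -400/81 ≈ -4.9383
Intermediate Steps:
p(g) = -¼ (p(g) = ½ - ¼*3 = ½ - ¾ = -¼)
k(F, I) = 81/16 (k(F, I) = (-¼ - 2)² = (-9/4)² = 81/16)
O = 400/81 (O = (-14 + 9)²/(81/16) = (-5)²*(16/81) = 25*(16/81) = 400/81 ≈ 4.9383)
-O = -1*400/81 = -400/81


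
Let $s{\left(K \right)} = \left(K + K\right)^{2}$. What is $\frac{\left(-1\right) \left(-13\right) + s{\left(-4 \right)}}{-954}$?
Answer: $- \frac{77}{954} \approx -0.080713$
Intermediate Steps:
$s{\left(K \right)} = 4 K^{2}$ ($s{\left(K \right)} = \left(2 K\right)^{2} = 4 K^{2}$)
$\frac{\left(-1\right) \left(-13\right) + s{\left(-4 \right)}}{-954} = \frac{\left(-1\right) \left(-13\right) + 4 \left(-4\right)^{2}}{-954} = \left(13 + 4 \cdot 16\right) \left(- \frac{1}{954}\right) = \left(13 + 64\right) \left(- \frac{1}{954}\right) = 77 \left(- \frac{1}{954}\right) = - \frac{77}{954}$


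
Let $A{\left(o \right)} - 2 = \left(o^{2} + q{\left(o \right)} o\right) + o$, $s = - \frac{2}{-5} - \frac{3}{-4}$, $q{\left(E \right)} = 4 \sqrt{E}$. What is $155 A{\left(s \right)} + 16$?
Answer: $\frac{56739}{80} + \frac{713 \sqrt{115}}{10} \approx 1473.8$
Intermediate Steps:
$s = \frac{23}{20}$ ($s = \left(-2\right) \left(- \frac{1}{5}\right) - - \frac{3}{4} = \frac{2}{5} + \frac{3}{4} = \frac{23}{20} \approx 1.15$)
$A{\left(o \right)} = 2 + o + o^{2} + 4 o^{\frac{3}{2}}$ ($A{\left(o \right)} = 2 + \left(\left(o^{2} + 4 \sqrt{o} o\right) + o\right) = 2 + \left(\left(o^{2} + 4 o^{\frac{3}{2}}\right) + o\right) = 2 + \left(o + o^{2} + 4 o^{\frac{3}{2}}\right) = 2 + o + o^{2} + 4 o^{\frac{3}{2}}$)
$155 A{\left(s \right)} + 16 = 155 \left(2 + \frac{23}{20} + \left(\frac{23}{20}\right)^{2} + 4 \left(\frac{23}{20}\right)^{\frac{3}{2}}\right) + 16 = 155 \left(2 + \frac{23}{20} + \frac{529}{400} + 4 \frac{23 \sqrt{115}}{200}\right) + 16 = 155 \left(2 + \frac{23}{20} + \frac{529}{400} + \frac{23 \sqrt{115}}{50}\right) + 16 = 155 \left(\frac{1789}{400} + \frac{23 \sqrt{115}}{50}\right) + 16 = \left(\frac{55459}{80} + \frac{713 \sqrt{115}}{10}\right) + 16 = \frac{56739}{80} + \frac{713 \sqrt{115}}{10}$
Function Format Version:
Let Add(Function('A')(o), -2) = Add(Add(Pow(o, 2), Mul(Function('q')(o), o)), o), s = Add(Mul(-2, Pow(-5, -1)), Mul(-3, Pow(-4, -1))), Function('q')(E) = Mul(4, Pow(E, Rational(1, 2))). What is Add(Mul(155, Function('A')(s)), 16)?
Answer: Add(Rational(56739, 80), Mul(Rational(713, 10), Pow(115, Rational(1, 2)))) ≈ 1473.8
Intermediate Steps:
s = Rational(23, 20) (s = Add(Mul(-2, Rational(-1, 5)), Mul(-3, Rational(-1, 4))) = Add(Rational(2, 5), Rational(3, 4)) = Rational(23, 20) ≈ 1.1500)
Function('A')(o) = Add(2, o, Pow(o, 2), Mul(4, Pow(o, Rational(3, 2)))) (Function('A')(o) = Add(2, Add(Add(Pow(o, 2), Mul(Mul(4, Pow(o, Rational(1, 2))), o)), o)) = Add(2, Add(Add(Pow(o, 2), Mul(4, Pow(o, Rational(3, 2)))), o)) = Add(2, Add(o, Pow(o, 2), Mul(4, Pow(o, Rational(3, 2))))) = Add(2, o, Pow(o, 2), Mul(4, Pow(o, Rational(3, 2)))))
Add(Mul(155, Function('A')(s)), 16) = Add(Mul(155, Add(2, Rational(23, 20), Pow(Rational(23, 20), 2), Mul(4, Pow(Rational(23, 20), Rational(3, 2))))), 16) = Add(Mul(155, Add(2, Rational(23, 20), Rational(529, 400), Mul(4, Mul(Rational(23, 200), Pow(115, Rational(1, 2)))))), 16) = Add(Mul(155, Add(2, Rational(23, 20), Rational(529, 400), Mul(Rational(23, 50), Pow(115, Rational(1, 2))))), 16) = Add(Mul(155, Add(Rational(1789, 400), Mul(Rational(23, 50), Pow(115, Rational(1, 2))))), 16) = Add(Add(Rational(55459, 80), Mul(Rational(713, 10), Pow(115, Rational(1, 2)))), 16) = Add(Rational(56739, 80), Mul(Rational(713, 10), Pow(115, Rational(1, 2))))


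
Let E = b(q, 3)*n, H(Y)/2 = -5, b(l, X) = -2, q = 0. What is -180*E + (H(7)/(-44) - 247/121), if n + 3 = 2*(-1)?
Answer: -436039/242 ≈ -1801.8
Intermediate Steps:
n = -5 (n = -3 + 2*(-1) = -3 - 2 = -5)
H(Y) = -10 (H(Y) = 2*(-5) = -10)
E = 10 (E = -2*(-5) = 10)
-180*E + (H(7)/(-44) - 247/121) = -180*10 + (-10/(-44) - 247/121) = -1800 + (-10*(-1/44) - 247*1/121) = -1800 + (5/22 - 247/121) = -1800 - 439/242 = -436039/242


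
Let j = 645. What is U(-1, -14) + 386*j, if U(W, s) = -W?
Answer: 248971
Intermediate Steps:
U(-1, -14) + 386*j = -1*(-1) + 386*645 = 1 + 248970 = 248971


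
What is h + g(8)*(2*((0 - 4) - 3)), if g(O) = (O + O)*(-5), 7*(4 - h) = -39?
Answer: 7907/7 ≈ 1129.6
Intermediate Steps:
h = 67/7 (h = 4 - ⅐*(-39) = 4 + 39/7 = 67/7 ≈ 9.5714)
g(O) = -10*O (g(O) = (2*O)*(-5) = -10*O)
h + g(8)*(2*((0 - 4) - 3)) = 67/7 + (-10*8)*(2*((0 - 4) - 3)) = 67/7 - 160*(-4 - 3) = 67/7 - 160*(-7) = 67/7 - 80*(-14) = 67/7 + 1120 = 7907/7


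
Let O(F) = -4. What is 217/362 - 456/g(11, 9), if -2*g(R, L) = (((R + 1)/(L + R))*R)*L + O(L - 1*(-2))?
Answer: 1710829/100274 ≈ 17.062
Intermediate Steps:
g(R, L) = 2 - L*R*(1 + R)/(2*(L + R)) (g(R, L) = -((((R + 1)/(L + R))*R)*L - 4)/2 = -((((1 + R)/(L + R))*R)*L - 4)/2 = -((R*(1 + R)/(L + R))*L - 4)/2 = -(L*R*(1 + R)/(L + R) - 4)/2 = -(-4 + L*R*(1 + R)/(L + R))/2 = 2 - L*R*(1 + R)/(2*(L + R)))
217/362 - 456/g(11, 9) = 217/362 - 456*2*(9 + 11)/(4*9 + 4*11 - 1*9*11 - 1*9*11**2) = 217*(1/362) - 456*40/(36 + 44 - 99 - 1*9*121) = 217/362 - 456*40/(36 + 44 - 99 - 1089) = 217/362 - 456/((1/2)*(1/20)*(-1108)) = 217/362 - 456/(-277/10) = 217/362 - 456*(-10/277) = 217/362 + 4560/277 = 1710829/100274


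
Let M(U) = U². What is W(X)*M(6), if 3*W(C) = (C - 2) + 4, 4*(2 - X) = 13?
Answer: 9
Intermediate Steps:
X = -5/4 (X = 2 - ¼*13 = 2 - 13/4 = -5/4 ≈ -1.2500)
W(C) = ⅔ + C/3 (W(C) = ((C - 2) + 4)/3 = ((-2 + C) + 4)/3 = (2 + C)/3 = ⅔ + C/3)
W(X)*M(6) = (⅔ + (⅓)*(-5/4))*6² = (⅔ - 5/12)*36 = (¼)*36 = 9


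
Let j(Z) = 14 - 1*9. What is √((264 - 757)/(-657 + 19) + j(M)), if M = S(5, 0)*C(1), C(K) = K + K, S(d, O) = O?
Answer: √2794/22 ≈ 2.4026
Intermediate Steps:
C(K) = 2*K
M = 0 (M = 0*(2*1) = 0*2 = 0)
j(Z) = 5 (j(Z) = 14 - 9 = 5)
√((264 - 757)/(-657 + 19) + j(M)) = √((264 - 757)/(-657 + 19) + 5) = √(-493/(-638) + 5) = √(-493*(-1/638) + 5) = √(17/22 + 5) = √(127/22) = √2794/22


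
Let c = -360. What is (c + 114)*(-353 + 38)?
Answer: 77490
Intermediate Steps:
(c + 114)*(-353 + 38) = (-360 + 114)*(-353 + 38) = -246*(-315) = 77490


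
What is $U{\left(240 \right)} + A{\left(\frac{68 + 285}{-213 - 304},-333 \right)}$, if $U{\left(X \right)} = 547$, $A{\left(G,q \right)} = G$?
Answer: $\frac{282446}{517} \approx 546.32$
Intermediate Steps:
$U{\left(240 \right)} + A{\left(\frac{68 + 285}{-213 - 304},-333 \right)} = 547 + \frac{68 + 285}{-213 - 304} = 547 + \frac{353}{-517} = 547 + 353 \left(- \frac{1}{517}\right) = 547 - \frac{353}{517} = \frac{282446}{517}$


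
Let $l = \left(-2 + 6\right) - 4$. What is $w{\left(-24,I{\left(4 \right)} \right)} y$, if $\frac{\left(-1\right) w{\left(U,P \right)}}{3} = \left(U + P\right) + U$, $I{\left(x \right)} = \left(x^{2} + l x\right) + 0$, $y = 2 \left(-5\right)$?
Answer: $-960$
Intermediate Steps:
$y = -10$
$l = 0$ ($l = 4 - 4 = 0$)
$I{\left(x \right)} = x^{2}$ ($I{\left(x \right)} = \left(x^{2} + 0 x\right) + 0 = \left(x^{2} + 0\right) + 0 = x^{2} + 0 = x^{2}$)
$w{\left(U,P \right)} = - 6 U - 3 P$ ($w{\left(U,P \right)} = - 3 \left(\left(U + P\right) + U\right) = - 3 \left(\left(P + U\right) + U\right) = - 3 \left(P + 2 U\right) = - 6 U - 3 P$)
$w{\left(-24,I{\left(4 \right)} \right)} y = \left(\left(-6\right) \left(-24\right) - 3 \cdot 4^{2}\right) \left(-10\right) = \left(144 - 48\right) \left(-10\right) = 96 \left(-10\right) = -960$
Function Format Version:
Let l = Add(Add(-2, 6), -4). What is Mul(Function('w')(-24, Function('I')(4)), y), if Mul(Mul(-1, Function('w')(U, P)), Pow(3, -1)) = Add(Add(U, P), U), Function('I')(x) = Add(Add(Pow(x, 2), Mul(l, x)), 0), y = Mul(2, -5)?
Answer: -960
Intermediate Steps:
y = -10
l = 0 (l = Add(4, -4) = 0)
Function('I')(x) = Pow(x, 2) (Function('I')(x) = Add(Add(Pow(x, 2), Mul(0, x)), 0) = Add(Add(Pow(x, 2), 0), 0) = Add(Pow(x, 2), 0) = Pow(x, 2))
Function('w')(U, P) = Add(Mul(-6, U), Mul(-3, P)) (Function('w')(U, P) = Mul(-3, Add(Add(U, P), U)) = Mul(-3, Add(Add(P, U), U)) = Mul(-3, Add(P, Mul(2, U))) = Add(Mul(-6, U), Mul(-3, P)))
Mul(Function('w')(-24, Function('I')(4)), y) = Mul(Add(Mul(-6, -24), Mul(-3, Pow(4, 2))), -10) = Mul(Add(144, Mul(-3, 16)), -10) = Mul(Add(144, -48), -10) = Mul(96, -10) = -960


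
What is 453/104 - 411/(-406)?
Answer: 113331/21112 ≈ 5.3681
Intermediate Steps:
453/104 - 411/(-406) = 453*(1/104) - 411*(-1/406) = 453/104 + 411/406 = 113331/21112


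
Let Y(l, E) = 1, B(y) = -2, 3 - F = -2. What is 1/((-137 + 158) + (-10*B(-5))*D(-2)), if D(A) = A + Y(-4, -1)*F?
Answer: 1/81 ≈ 0.012346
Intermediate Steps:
F = 5 (F = 3 - 1*(-2) = 3 + 2 = 5)
D(A) = 5 + A (D(A) = A + 1*5 = A + 5 = 5 + A)
1/((-137 + 158) + (-10*B(-5))*D(-2)) = 1/((-137 + 158) + (-10*(-2))*(5 - 2)) = 1/(21 + 20*3) = 1/(21 + 60) = 1/81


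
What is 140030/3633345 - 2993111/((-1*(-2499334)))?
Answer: -2105004629255/1816188538446 ≈ -1.1590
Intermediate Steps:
140030/3633345 - 2993111/((-1*(-2499334))) = 140030*(1/3633345) - 2993111/2499334 = 28006/726669 - 2993111*1/2499334 = 28006/726669 - 2993111/2499334 = -2105004629255/1816188538446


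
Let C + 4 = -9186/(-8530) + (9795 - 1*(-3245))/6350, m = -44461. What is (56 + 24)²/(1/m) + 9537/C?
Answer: -44675850170845/156999 ≈ -2.8456e+8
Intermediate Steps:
C = -470997/541655 (C = -4 + (-9186/(-8530) + (9795 - 1*(-3245))/6350) = -4 + (-9186*(-1/8530) + (9795 + 3245)*(1/6350)) = -4 + (4593/4265 + 13040*(1/6350)) = -4 + (4593/4265 + 1304/635) = -4 + 1695623/541655 = -470997/541655 ≈ -0.86955)
(56 + 24)²/(1/m) + 9537/C = (56 + 24)²/(1/(-44461)) + 9537/(-470997/541655) = 80²/(-1/44461) + 9537*(-541655/470997) = 6400*(-44461) - 1721921245/156999 = -284550400 - 1721921245/156999 = -44675850170845/156999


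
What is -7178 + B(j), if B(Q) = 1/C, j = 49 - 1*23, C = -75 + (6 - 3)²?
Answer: -473749/66 ≈ -7178.0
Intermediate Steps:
C = -66 (C = -75 + 3² = -75 + 9 = -66)
j = 26 (j = 49 - 23 = 26)
B(Q) = -1/66 (B(Q) = 1/(-66) = -1/66)
-7178 + B(j) = -7178 - 1/66 = -473749/66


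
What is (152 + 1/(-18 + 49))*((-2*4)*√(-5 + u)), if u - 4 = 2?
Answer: -37704/31 ≈ -1216.3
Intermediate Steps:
u = 6 (u = 4 + 2 = 6)
(152 + 1/(-18 + 49))*((-2*4)*√(-5 + u)) = (152 + 1/(-18 + 49))*((-2*4)*√(-5 + 6)) = (152 + 1/31)*(-8*√1) = (152 + 1/31)*(-8*1) = (4713/31)*(-8) = -37704/31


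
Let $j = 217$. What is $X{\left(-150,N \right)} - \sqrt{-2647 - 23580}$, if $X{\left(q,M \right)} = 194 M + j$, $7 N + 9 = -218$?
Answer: $- \frac{42519}{7} - i \sqrt{26227} \approx -6074.1 - 161.95 i$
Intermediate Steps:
$N = - \frac{227}{7}$ ($N = - \frac{9}{7} + \frac{1}{7} \left(-218\right) = - \frac{9}{7} - \frac{218}{7} = - \frac{227}{7} \approx -32.429$)
$X{\left(q,M \right)} = 217 + 194 M$ ($X{\left(q,M \right)} = 194 M + 217 = 217 + 194 M$)
$X{\left(-150,N \right)} - \sqrt{-2647 - 23580} = \left(217 + 194 \left(- \frac{227}{7}\right)\right) - \sqrt{-2647 - 23580} = \left(217 - \frac{44038}{7}\right) - \sqrt{-26227} = - \frac{42519}{7} - i \sqrt{26227}$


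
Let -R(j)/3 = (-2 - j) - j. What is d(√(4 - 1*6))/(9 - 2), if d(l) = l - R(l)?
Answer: -6/7 - 5*I*√2/7 ≈ -0.85714 - 1.0102*I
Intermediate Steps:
R(j) = 6 + 6*j (R(j) = -3*((-2 - j) - j) = -3*(-2 - 2*j) = 6 + 6*j)
d(l) = -6 - 5*l (d(l) = l - (6 + 6*l) = l + (-6 - 6*l) = -6 - 5*l)
d(√(4 - 1*6))/(9 - 2) = (-6 - 5*√(4 - 1*6))/(9 - 2) = (-6 - 5*√(4 - 6))/7 = (-6 - 5*I*√2)/7 = -6/7 - 5*I*√2/7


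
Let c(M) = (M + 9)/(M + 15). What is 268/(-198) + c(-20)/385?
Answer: -23351/17325 ≈ -1.3478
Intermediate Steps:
c(M) = (9 + M)/(15 + M)
268/(-198) + c(-20)/385 = 268/(-198) + ((9 - 20)/(15 - 20))/385 = 268*(-1/198) + (-11/(-5))*(1/385) = -134/99 - 1/5*(-11)*(1/385) = -134/99 + (11/5)*(1/385) = -134/99 + 1/175 = -23351/17325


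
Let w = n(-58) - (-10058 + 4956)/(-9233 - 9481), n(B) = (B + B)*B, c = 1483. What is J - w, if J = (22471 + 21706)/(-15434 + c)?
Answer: -125521082612/18648501 ≈ -6730.9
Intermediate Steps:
n(B) = 2*B² (n(B) = (2*B)*B = 2*B²)
w = 62951345/9357 (w = 2*(-58)² - (-10058 + 4956)/(-9233 - 9481) = 2*3364 - (-5102)/(-18714) = 6728 - (-5102)*(-1)/18714 = 6728 - 1*2551/9357 = 6728 - 2551/9357 = 62951345/9357 ≈ 6727.7)
J = -6311/1993 (J = (22471 + 21706)/(-15434 + 1483) = 44177/(-13951) = 44177*(-1/13951) = -6311/1993 ≈ -3.1666)
J - w = -6311/1993 - 1*62951345/9357 = -6311/1993 - 62951345/9357 = -125521082612/18648501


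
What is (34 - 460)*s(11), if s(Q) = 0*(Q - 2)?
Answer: 0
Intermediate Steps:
s(Q) = 0 (s(Q) = 0*(-2 + Q) = 0)
(34 - 460)*s(11) = (34 - 460)*0 = -426*0 = 0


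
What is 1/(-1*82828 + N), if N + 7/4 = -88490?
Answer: -4/685279 ≈ -5.8370e-6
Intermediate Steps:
N = -353967/4 (N = -7/4 - 88490 = -353967/4 ≈ -88492.)
1/(-1*82828 + N) = 1/(-1*82828 - 353967/4) = 1/(-82828 - 353967/4) = 1/(-685279/4) = -4/685279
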